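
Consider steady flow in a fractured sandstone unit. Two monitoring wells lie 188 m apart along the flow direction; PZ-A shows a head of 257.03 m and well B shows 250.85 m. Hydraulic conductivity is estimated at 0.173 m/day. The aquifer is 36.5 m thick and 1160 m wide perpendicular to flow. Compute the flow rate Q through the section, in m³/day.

Cross-sectional area A = 1160 × 36.5 = 42340 m².
Hydraulic gradient i = (257.03 − 250.85) / 188 = 6.18 / 188 = 0.03287.
Darcy's law: Q = K · A · i = 0.1730 × 42340 × 0.03287 = 240.8 m³/day.

241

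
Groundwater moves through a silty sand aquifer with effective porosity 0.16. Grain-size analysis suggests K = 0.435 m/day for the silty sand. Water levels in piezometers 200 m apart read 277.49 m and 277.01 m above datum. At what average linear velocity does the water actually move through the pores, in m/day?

Hydraulic gradient i = (277.49 − 277.01) / 200 = 0.48 / 200 = 0.002400.
Darcy flux q = K · i = 0.4350 × 0.002400 = 0.001044 m/day.
Seepage velocity v = q / n_e = 0.001044 / 0.16 = 0.006525 m/day.

0.00652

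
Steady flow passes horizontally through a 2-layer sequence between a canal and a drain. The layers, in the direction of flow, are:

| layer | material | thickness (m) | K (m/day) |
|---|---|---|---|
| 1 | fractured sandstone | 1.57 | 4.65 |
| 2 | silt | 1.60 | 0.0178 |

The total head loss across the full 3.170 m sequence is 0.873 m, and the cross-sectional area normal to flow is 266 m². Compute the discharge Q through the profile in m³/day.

2.57

Flow is perpendicular to layering, so the layers act in series and the equivalent K is the thickness-weighted harmonic mean.
Total thickness L = 1.57 + 1.60 = 3.170 m.
Σ(b_i/K_i) = 1.57/4.65 + 1.60/0.0178 = 90.23 d.
K_eq = L / Σ(b_i/K_i) = 3.170 / 90.23 = 0.03513 m/day.
Q = K_eq · A · (Δh/L) = 0.03513 × 266 × (0.873/3.170) = 2.574 m³/day.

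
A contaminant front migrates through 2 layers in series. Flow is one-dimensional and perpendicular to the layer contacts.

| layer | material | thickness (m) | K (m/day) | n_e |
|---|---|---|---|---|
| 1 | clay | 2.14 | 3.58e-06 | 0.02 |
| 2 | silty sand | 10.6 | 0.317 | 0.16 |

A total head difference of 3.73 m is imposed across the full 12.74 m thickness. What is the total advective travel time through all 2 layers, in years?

763

With flow normal to the layers, continuity requires the same specific discharge q through every layer.
Σ(b_i/K_i) = 2.14/3.58e-06 + 10.6/0.317 = 5.978e+05 d.
q = Δh / Σ(b_i/K_i) = 3.73 / 5.978e+05 = 6.240e-06 m/day.
In each layer the seepage velocity is v_i = q/n_i, so the layer transit time is t_i = b_i·n_i / q:
  layer 1 (clay): t_1 = 2.14 × 0.02 / 6.240e-06 = 6859 d
  layer 2 (silty sand): t_2 = 10.6 × 0.16 / 6.240e-06 = 2.718e+05 d
Total t = Σ t_i = 2.787e+05 days = 763.0 years.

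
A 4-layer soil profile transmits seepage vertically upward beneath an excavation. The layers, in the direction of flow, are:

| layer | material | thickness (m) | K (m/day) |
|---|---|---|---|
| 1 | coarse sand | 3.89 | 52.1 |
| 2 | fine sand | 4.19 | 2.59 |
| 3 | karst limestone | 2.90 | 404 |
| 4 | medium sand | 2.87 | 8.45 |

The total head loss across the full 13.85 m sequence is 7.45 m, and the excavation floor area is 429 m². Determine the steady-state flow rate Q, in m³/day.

1570

Flow is perpendicular to layering, so the layers act in series and the equivalent K is the thickness-weighted harmonic mean.
Total thickness L = 3.89 + 4.19 + 2.90 + 2.87 = 13.85 m.
Σ(b_i/K_i) = 3.89/52.1 + 4.19/2.59 + 2.90/404 + 2.87/8.45 = 2.039 d.
K_eq = L / Σ(b_i/K_i) = 13.85 / 2.039 = 6.792 m/day.
Q = K_eq · A · (Δh/L) = 6.792 × 429 × (7.45/13.85) = 1567 m³/day.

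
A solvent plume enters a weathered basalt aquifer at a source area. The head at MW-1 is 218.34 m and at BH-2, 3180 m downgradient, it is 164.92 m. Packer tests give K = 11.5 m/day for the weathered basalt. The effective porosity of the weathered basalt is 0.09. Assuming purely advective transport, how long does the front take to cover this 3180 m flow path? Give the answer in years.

Hydraulic gradient i = (218.34 − 164.92) / 3180 = 53.42 / 3180 = 0.01680.
Darcy flux q = K · i = 11.50 × 0.01680 = 0.1932 m/day.
Seepage velocity v = q / n_e = 0.1932 / 0.09 = 2.147 m/day.
Travel time t = L / v = 3180 / 2.147 = 1481 days = 4.056 years.

4.06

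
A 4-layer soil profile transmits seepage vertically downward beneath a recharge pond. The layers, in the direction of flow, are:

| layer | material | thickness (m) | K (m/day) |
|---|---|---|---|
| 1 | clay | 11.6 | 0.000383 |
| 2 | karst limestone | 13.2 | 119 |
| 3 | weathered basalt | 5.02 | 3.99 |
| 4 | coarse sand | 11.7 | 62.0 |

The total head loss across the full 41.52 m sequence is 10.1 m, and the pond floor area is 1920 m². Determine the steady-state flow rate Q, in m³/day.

0.640

Flow is perpendicular to layering, so the layers act in series and the equivalent K is the thickness-weighted harmonic mean.
Total thickness L = 11.6 + 13.2 + 5.02 + 11.7 = 41.52 m.
Σ(b_i/K_i) = 11.6/0.000383 + 13.2/119 + 5.02/3.99 + 11.7/62.0 = 30289 d.
K_eq = L / Σ(b_i/K_i) = 41.52 / 30289 = 0.001371 m/day.
Q = K_eq · A · (Δh/L) = 0.001371 × 1920 × (10.1/41.52) = 0.6402 m³/day.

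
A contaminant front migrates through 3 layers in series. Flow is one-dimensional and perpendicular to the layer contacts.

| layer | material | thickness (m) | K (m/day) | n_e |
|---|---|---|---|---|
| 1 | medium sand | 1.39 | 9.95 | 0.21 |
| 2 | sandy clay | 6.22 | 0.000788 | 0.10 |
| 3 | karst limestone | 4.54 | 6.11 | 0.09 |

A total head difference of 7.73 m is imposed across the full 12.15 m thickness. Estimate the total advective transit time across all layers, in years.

With flow normal to the layers, continuity requires the same specific discharge q through every layer.
Σ(b_i/K_i) = 1.39/9.95 + 6.22/0.000788 + 4.54/6.11 = 7894 d.
q = Δh / Σ(b_i/K_i) = 7.73 / 7894 = 0.0009792 m/day.
In each layer the seepage velocity is v_i = q/n_i, so the layer transit time is t_i = b_i·n_i / q:
  layer 1 (medium sand): t_1 = 1.39 × 0.21 / 0.0009792 = 298.1 d
  layer 2 (sandy clay): t_2 = 6.22 × 0.10 / 0.0009792 = 635.2 d
  layer 3 (karst limestone): t_3 = 4.54 × 0.09 / 0.0009792 = 417.3 d
Total t = Σ t_i = 1351 days = 3.698 years.

3.70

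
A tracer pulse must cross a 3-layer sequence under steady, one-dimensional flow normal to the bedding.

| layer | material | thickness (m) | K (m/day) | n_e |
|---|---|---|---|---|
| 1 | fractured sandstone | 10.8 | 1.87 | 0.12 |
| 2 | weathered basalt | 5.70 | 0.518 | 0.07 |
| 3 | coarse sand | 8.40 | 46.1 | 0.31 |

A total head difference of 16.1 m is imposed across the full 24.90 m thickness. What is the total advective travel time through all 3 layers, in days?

4.53

With flow normal to the layers, continuity requires the same specific discharge q through every layer.
Σ(b_i/K_i) = 10.8/1.87 + 5.70/0.518 + 8.40/46.1 = 16.96 d.
q = Δh / Σ(b_i/K_i) = 16.1 / 16.96 = 0.9492 m/day.
In each layer the seepage velocity is v_i = q/n_i, so the layer transit time is t_i = b_i·n_i / q:
  layer 1 (fractured sandstone): t_1 = 10.8 × 0.12 / 0.9492 = 1.365 d
  layer 2 (weathered basalt): t_2 = 5.70 × 0.07 / 0.9492 = 0.4203 d
  layer 3 (coarse sand): t_3 = 8.40 × 0.31 / 0.9492 = 2.743 d
Total t = Σ t_i = 4.529 days.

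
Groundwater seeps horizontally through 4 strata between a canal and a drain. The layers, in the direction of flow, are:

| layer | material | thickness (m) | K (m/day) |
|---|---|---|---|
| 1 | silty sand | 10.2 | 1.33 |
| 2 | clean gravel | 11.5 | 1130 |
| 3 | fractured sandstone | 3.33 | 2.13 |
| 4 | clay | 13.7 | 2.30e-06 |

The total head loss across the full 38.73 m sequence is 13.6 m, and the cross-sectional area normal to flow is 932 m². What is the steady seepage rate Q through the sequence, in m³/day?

Flow is perpendicular to layering, so the layers act in series and the equivalent K is the thickness-weighted harmonic mean.
Total thickness L = 10.2 + 11.5 + 3.33 + 13.7 = 38.73 m.
Σ(b_i/K_i) = 10.2/1.33 + 11.5/1130 + 3.33/2.13 + 13.7/2.30e-06 = 5.957e+06 d.
K_eq = L / Σ(b_i/K_i) = 38.73 / 5.957e+06 = 6.502e-06 m/day.
Q = K_eq · A · (Δh/L) = 6.502e-06 × 932 × (13.6/38.73) = 0.002128 m³/day.

0.00213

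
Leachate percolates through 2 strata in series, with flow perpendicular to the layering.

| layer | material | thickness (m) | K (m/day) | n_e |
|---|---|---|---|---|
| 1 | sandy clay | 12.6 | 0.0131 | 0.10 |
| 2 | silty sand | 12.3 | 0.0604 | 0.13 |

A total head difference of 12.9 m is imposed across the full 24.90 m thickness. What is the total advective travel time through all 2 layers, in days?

With flow normal to the layers, continuity requires the same specific discharge q through every layer.
Σ(b_i/K_i) = 12.6/0.0131 + 12.3/0.0604 = 1165 d.
q = Δh / Σ(b_i/K_i) = 12.9 / 1165 = 0.01107 m/day.
In each layer the seepage velocity is v_i = q/n_i, so the layer transit time is t_i = b_i·n_i / q:
  layer 1 (sandy clay): t_1 = 12.6 × 0.10 / 0.01107 = 113.8 d
  layer 2 (silty sand): t_2 = 12.3 × 0.13 / 0.01107 = 144.5 d
Total t = Σ t_i = 258.3 days.

258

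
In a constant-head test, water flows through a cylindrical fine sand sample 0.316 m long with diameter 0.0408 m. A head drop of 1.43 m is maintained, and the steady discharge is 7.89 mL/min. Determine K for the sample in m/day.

Cross-sectional area A = π·(d/2)² = π × (0.0408/2)² = 0.001307 m².
Convert discharge: 7.89 mL/min = 1.315e-07 m³/s.
Darcy's law rearranged: K = Q·L / (A·Δh) = 1.315e-07 × 0.316 / (0.001307 × 1.43) = 2.223e-05 m/s = 1.920 m/day.

1.92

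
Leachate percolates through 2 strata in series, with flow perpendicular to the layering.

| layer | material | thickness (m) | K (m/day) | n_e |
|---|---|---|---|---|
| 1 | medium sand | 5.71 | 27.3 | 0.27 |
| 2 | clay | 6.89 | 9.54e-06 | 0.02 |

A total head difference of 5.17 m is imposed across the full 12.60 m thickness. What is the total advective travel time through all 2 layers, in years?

With flow normal to the layers, continuity requires the same specific discharge q through every layer.
Σ(b_i/K_i) = 5.71/27.3 + 6.89/9.54e-06 = 7.222e+05 d.
q = Δh / Σ(b_i/K_i) = 5.17 / 7.222e+05 = 7.158e-06 m/day.
In each layer the seepage velocity is v_i = q/n_i, so the layer transit time is t_i = b_i·n_i / q:
  layer 1 (medium sand): t_1 = 5.71 × 0.27 / 7.158e-06 = 2.154e+05 d
  layer 2 (clay): t_2 = 6.89 × 0.02 / 7.158e-06 = 19250 d
Total t = Σ t_i = 2.346e+05 days = 642.3 years.

642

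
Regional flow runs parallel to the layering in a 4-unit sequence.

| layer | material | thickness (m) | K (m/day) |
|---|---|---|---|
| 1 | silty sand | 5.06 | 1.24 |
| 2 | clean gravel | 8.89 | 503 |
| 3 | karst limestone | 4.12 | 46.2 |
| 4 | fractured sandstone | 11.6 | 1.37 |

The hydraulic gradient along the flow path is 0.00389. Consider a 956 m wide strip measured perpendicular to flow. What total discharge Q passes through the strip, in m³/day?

17400

Flow is parallel to layering, so each bed carries its own Darcy discharge and the transmissivities add.
Σ(K_i·b_i) = 1.24×5.06 + 503×8.89 + 46.2×4.12 + 1.37×11.6 = 4684 m²/day.
Hydraulic gradient i = 0.00389.
Q = Σ(K_i·b_i) · W · i = 4684 × 956 × 0.003890 = 17420 m³/day.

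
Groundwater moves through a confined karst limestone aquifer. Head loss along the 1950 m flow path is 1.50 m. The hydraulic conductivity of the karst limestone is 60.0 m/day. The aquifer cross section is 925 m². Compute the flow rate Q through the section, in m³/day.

42.7

Hydraulic gradient i = Δh / L = 1.50 / 1950 = 0.0007692.
Darcy's law: Q = K · A · i = 60.00 × 925.0 × 0.0007692 = 42.69 m³/day.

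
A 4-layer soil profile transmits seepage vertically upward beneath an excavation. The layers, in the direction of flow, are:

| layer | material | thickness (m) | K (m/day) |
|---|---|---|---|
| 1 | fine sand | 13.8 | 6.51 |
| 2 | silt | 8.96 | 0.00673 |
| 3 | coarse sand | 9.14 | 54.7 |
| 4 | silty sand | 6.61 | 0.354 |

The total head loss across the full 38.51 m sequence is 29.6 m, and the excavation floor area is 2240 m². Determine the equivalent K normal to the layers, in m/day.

0.0285

Flow is perpendicular to layering, so the layers act in series and the equivalent K is the thickness-weighted harmonic mean.
Total thickness L = 13.8 + 8.96 + 9.14 + 6.61 = 38.51 m.
Σ(b_i/K_i) = 13.8/6.51 + 8.96/0.00673 + 9.14/54.7 + 6.61/0.354 = 1352 d.
K_eq = L / Σ(b_i/K_i) = 38.51 / 1352 = 0.02848 m/day.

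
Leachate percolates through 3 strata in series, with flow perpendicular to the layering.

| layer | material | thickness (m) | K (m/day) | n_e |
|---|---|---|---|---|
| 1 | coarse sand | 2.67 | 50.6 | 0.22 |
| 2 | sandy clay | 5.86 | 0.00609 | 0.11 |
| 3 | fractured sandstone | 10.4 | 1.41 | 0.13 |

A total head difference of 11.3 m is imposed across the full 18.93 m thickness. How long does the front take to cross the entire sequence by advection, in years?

With flow normal to the layers, continuity requires the same specific discharge q through every layer.
Σ(b_i/K_i) = 2.67/50.6 + 5.86/0.00609 + 10.4/1.41 = 969.7 d.
q = Δh / Σ(b_i/K_i) = 11.3 / 969.7 = 0.01165 m/day.
In each layer the seepage velocity is v_i = q/n_i, so the layer transit time is t_i = b_i·n_i / q:
  layer 1 (coarse sand): t_1 = 2.67 × 0.22 / 0.01165 = 50.41 d
  layer 2 (sandy clay): t_2 = 5.86 × 0.11 / 0.01165 = 55.31 d
  layer 3 (fractured sandstone): t_3 = 10.4 × 0.13 / 0.01165 = 116.0 d
Total t = Σ t_i = 221.7 days = 0.6071 years.

0.607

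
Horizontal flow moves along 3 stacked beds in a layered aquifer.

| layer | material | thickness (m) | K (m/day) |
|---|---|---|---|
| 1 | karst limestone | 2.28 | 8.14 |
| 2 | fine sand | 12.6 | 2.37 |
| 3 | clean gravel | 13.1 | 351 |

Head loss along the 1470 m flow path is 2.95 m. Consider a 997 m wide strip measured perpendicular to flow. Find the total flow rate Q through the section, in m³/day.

9300

Flow is parallel to layering, so each bed carries its own Darcy discharge and the transmissivities add.
Σ(K_i·b_i) = 8.14×2.28 + 2.37×12.6 + 351×13.1 = 4647 m²/day.
Hydraulic gradient i = Δh / L = 2.95 / 1470 = 0.002007.
Q = Σ(K_i·b_i) · W · i = 4647 × 997 × 0.002007 = 9297 m³/day.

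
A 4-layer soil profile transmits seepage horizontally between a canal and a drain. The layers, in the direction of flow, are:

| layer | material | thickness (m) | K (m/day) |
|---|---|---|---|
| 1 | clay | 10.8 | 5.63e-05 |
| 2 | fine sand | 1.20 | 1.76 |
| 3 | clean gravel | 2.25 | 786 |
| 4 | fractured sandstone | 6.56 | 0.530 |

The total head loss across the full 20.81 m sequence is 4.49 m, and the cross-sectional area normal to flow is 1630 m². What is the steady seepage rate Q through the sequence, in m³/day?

0.0381

Flow is perpendicular to layering, so the layers act in series and the equivalent K is the thickness-weighted harmonic mean.
Total thickness L = 10.8 + 1.20 + 2.25 + 6.56 = 20.81 m.
Σ(b_i/K_i) = 10.8/5.63e-05 + 1.20/1.76 + 2.25/786 + 6.56/0.530 = 1.918e+05 d.
K_eq = L / Σ(b_i/K_i) = 20.81 / 1.918e+05 = 0.0001085 m/day.
Q = K_eq · A · (Δh/L) = 0.0001085 × 1630 × (4.49/20.81) = 0.03815 m³/day.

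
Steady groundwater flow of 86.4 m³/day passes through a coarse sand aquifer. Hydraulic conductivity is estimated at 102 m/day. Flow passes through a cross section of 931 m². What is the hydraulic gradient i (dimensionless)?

0.000910

From Q = K·A·i, i = Q / (K·A) = 86.4 / (102.0 × 931.0) = 0.0009098.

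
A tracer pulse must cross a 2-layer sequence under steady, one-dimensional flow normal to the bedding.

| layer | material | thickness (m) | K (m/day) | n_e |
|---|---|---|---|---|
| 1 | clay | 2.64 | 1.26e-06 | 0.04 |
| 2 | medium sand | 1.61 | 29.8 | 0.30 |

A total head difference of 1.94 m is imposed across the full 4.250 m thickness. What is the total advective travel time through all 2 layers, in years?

With flow normal to the layers, continuity requires the same specific discharge q through every layer.
Σ(b_i/K_i) = 2.64/1.26e-06 + 1.61/29.8 = 2.095e+06 d.
q = Δh / Σ(b_i/K_i) = 1.94 / 2.095e+06 = 9.259e-07 m/day.
In each layer the seepage velocity is v_i = q/n_i, so the layer transit time is t_i = b_i·n_i / q:
  layer 1 (clay): t_1 = 2.64 × 0.04 / 9.259e-07 = 1.141e+05 d
  layer 2 (medium sand): t_2 = 1.61 × 0.30 / 9.259e-07 = 5.216e+05 d
Total t = Σ t_i = 6.357e+05 days = 1740 years.

1740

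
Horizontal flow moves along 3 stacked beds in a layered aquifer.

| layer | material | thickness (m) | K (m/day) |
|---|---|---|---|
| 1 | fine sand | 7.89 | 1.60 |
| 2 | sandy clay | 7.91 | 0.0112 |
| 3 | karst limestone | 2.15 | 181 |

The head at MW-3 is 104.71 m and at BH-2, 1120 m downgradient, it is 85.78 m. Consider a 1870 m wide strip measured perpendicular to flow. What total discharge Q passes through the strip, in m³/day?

12700

Flow is parallel to layering, so each bed carries its own Darcy discharge and the transmissivities add.
Σ(K_i·b_i) = 1.60×7.89 + 0.0112×7.91 + 181×2.15 = 401.9 m²/day.
Hydraulic gradient i = (104.71 − 85.78) / 1120 = 18.93 / 1120 = 0.01690.
Q = Σ(K_i·b_i) · W · i = 401.9 × 1870 × 0.01690 = 12701 m³/day.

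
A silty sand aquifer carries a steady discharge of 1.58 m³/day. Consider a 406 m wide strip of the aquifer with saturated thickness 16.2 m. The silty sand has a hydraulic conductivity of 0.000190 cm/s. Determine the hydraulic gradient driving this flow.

Convert K: 0.000190 cm/s × 864 = 0.1642 m/day.
Cross-sectional area A = 406 × 16.2 = 6577 m².
From Q = K·A·i, i = Q / (K·A) = 1.58 / (0.1642 × 6577) = 0.001463.

0.00146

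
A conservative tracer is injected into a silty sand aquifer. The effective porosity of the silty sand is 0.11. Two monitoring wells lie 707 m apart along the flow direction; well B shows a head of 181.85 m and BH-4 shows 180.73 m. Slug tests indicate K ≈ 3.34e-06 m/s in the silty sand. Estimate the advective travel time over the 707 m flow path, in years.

466

Convert K: 3.34e-06 m/s × 86400 = 0.2886 m/day.
Hydraulic gradient i = (181.85 − 180.73) / 707 = 1.12 / 707 = 0.001584.
Darcy flux q = K · i = 0.2886 × 0.001584 = 0.0004572 m/day.
Seepage velocity v = q / n_e = 0.0004572 / 0.11 = 0.004156 m/day.
Travel time t = L / v = 707 / 0.004156 = 1.701e+05 days = 465.8 years.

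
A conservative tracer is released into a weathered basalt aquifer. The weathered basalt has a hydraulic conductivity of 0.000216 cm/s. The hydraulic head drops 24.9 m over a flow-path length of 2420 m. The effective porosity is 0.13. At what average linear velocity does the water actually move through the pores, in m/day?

0.0148

Convert K: 0.000216 cm/s × 864 = 0.1866 m/day.
Hydraulic gradient i = Δh / L = 24.9 / 2420 = 0.01029.
Darcy flux q = K · i = 0.1866 × 0.01029 = 0.001920 m/day.
Seepage velocity v = q / n_e = 0.001920 / 0.13 = 0.01477 m/day.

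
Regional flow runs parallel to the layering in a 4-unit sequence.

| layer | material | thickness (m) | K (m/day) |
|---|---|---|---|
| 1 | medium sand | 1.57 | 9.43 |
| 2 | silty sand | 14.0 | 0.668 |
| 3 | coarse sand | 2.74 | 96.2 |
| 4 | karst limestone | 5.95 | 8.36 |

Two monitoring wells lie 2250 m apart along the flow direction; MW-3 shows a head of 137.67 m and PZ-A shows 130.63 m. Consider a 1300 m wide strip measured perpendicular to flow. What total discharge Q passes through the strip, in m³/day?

Flow is parallel to layering, so each bed carries its own Darcy discharge and the transmissivities add.
Σ(K_i·b_i) = 9.43×1.57 + 0.668×14.0 + 96.2×2.74 + 8.36×5.95 = 337.5 m²/day.
Hydraulic gradient i = (137.67 − 130.63) / 2250 = 7.04 / 2250 = 0.003129.
Q = Σ(K_i·b_i) · W · i = 337.5 × 1300 × 0.003129 = 1373 m³/day.

1370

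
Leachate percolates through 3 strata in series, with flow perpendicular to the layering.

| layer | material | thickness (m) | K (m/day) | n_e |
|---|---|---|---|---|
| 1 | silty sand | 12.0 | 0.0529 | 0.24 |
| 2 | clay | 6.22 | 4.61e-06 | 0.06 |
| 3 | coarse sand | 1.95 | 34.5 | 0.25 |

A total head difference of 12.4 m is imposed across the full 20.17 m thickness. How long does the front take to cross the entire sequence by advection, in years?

1110

With flow normal to the layers, continuity requires the same specific discharge q through every layer.
Σ(b_i/K_i) = 12.0/0.0529 + 6.22/4.61e-06 + 1.95/34.5 = 1.349e+06 d.
q = Δh / Σ(b_i/K_i) = 12.4 / 1.349e+06 = 9.189e-06 m/day.
In each layer the seepage velocity is v_i = q/n_i, so the layer transit time is t_i = b_i·n_i / q:
  layer 1 (silty sand): t_1 = 12.0 × 0.24 / 9.189e-06 = 3.134e+05 d
  layer 2 (clay): t_2 = 6.22 × 0.06 / 9.189e-06 = 40615 d
  layer 3 (coarse sand): t_3 = 1.95 × 0.25 / 9.189e-06 = 53054 d
Total t = Σ t_i = 4.071e+05 days = 1115 years.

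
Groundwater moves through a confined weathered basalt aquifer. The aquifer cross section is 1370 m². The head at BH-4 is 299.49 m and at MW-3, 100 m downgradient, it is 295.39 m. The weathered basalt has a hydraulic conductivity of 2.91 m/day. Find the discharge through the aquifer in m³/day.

Hydraulic gradient i = (299.49 − 295.39) / 100 = 4.1 / 100 = 0.04100.
Darcy's law: Q = K · A · i = 2.910 × 1370 × 0.04100 = 163.5 m³/day.

163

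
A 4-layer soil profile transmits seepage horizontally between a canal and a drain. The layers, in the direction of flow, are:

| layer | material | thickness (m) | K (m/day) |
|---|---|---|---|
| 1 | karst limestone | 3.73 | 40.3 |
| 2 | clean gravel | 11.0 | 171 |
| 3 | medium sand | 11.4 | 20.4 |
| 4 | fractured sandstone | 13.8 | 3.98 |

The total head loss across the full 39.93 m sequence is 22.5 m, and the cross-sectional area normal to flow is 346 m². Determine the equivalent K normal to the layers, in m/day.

9.55

Flow is perpendicular to layering, so the layers act in series and the equivalent K is the thickness-weighted harmonic mean.
Total thickness L = 3.73 + 11.0 + 11.4 + 13.8 = 39.93 m.
Σ(b_i/K_i) = 3.73/40.3 + 11.0/171 + 11.4/20.4 + 13.8/3.98 = 4.183 d.
K_eq = L / Σ(b_i/K_i) = 39.93 / 4.183 = 9.546 m/day.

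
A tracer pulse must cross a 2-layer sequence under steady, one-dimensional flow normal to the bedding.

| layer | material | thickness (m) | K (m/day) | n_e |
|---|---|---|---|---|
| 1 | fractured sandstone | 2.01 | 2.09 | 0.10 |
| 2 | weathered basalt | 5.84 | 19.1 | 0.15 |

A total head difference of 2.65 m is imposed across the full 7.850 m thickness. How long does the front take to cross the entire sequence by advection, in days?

With flow normal to the layers, continuity requires the same specific discharge q through every layer.
Σ(b_i/K_i) = 2.01/2.09 + 5.84/19.1 = 1.267 d.
q = Δh / Σ(b_i/K_i) = 2.65 / 1.267 = 2.091 m/day.
In each layer the seepage velocity is v_i = q/n_i, so the layer transit time is t_i = b_i·n_i / q:
  layer 1 (fractured sandstone): t_1 = 2.01 × 0.10 / 2.091 = 0.09614 d
  layer 2 (weathered basalt): t_2 = 5.84 × 0.15 / 2.091 = 0.4190 d
Total t = Σ t_i = 0.5151 days.

0.515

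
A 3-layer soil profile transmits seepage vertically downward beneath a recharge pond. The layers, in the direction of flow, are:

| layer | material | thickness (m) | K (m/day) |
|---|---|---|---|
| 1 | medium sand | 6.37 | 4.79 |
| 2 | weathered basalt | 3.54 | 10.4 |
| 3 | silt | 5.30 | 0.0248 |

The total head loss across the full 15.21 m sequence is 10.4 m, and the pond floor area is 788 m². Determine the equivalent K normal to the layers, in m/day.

0.0706

Flow is perpendicular to layering, so the layers act in series and the equivalent K is the thickness-weighted harmonic mean.
Total thickness L = 6.37 + 3.54 + 5.30 = 15.21 m.
Σ(b_i/K_i) = 6.37/4.79 + 3.54/10.4 + 5.30/0.0248 = 215.4 d.
K_eq = L / Σ(b_i/K_i) = 15.21 / 215.4 = 0.07062 m/day.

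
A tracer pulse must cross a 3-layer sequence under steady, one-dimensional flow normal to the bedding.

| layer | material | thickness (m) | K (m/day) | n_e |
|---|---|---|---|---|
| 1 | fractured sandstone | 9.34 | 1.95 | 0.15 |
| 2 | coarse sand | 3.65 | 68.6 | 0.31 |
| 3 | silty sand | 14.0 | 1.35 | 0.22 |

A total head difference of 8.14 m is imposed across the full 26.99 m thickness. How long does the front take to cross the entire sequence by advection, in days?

With flow normal to the layers, continuity requires the same specific discharge q through every layer.
Σ(b_i/K_i) = 9.34/1.95 + 3.65/68.6 + 14.0/1.35 = 15.21 d.
q = Δh / Σ(b_i/K_i) = 8.14 / 15.21 = 0.5351 m/day.
In each layer the seepage velocity is v_i = q/n_i, so the layer transit time is t_i = b_i·n_i / q:
  layer 1 (fractured sandstone): t_1 = 9.34 × 0.15 / 0.5351 = 2.618 d
  layer 2 (coarse sand): t_2 = 3.65 × 0.31 / 0.5351 = 2.115 d
  layer 3 (silty sand): t_3 = 14.0 × 0.22 / 0.5351 = 5.756 d
Total t = Σ t_i = 10.49 days.

10.5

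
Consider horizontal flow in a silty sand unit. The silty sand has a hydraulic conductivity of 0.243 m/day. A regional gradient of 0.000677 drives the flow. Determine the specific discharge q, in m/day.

Hydraulic gradient i = 0.000677.
Specific discharge q = K · i = 0.2430 × 0.0006770 = 0.0001645 m/day.

0.000165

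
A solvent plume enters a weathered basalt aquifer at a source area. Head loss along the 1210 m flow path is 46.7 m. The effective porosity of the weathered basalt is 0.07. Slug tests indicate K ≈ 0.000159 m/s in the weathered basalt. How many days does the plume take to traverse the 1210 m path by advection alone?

Convert K: 0.000159 m/s × 86400 = 13.74 m/day.
Hydraulic gradient i = Δh / L = 46.7 / 1210 = 0.03860.
Darcy flux q = K · i = 13.74 × 0.03860 = 0.5302 m/day.
Seepage velocity v = q / n_e = 0.5302 / 0.07 = 7.574 m/day.
Travel time t = L / v = 1210 / 7.574 = 159.8 days.

160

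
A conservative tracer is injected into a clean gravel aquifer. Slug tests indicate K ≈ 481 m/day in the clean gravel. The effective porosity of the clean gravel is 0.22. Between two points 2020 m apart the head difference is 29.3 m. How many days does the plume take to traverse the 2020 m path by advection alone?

Hydraulic gradient i = Δh / L = 29.3 / 2020 = 0.01450.
Darcy flux q = K · i = 481.0 × 0.01450 = 6.977 m/day.
Seepage velocity v = q / n_e = 6.977 / 0.22 = 31.71 m/day.
Travel time t = L / v = 2020 / 31.71 = 63.70 days.

63.7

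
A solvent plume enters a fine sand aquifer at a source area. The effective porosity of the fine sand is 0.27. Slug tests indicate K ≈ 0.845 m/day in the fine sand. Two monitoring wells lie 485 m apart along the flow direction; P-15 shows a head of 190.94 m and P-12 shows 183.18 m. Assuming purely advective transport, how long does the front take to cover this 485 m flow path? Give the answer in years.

26.5

Hydraulic gradient i = (190.94 − 183.18) / 485 = 7.76 / 485 = 0.01600.
Darcy flux q = K · i = 0.8450 × 0.01600 = 0.01352 m/day.
Seepage velocity v = q / n_e = 0.01352 / 0.27 = 0.05007 m/day.
Travel time t = L / v = 485 / 0.05007 = 9686 days = 26.52 years.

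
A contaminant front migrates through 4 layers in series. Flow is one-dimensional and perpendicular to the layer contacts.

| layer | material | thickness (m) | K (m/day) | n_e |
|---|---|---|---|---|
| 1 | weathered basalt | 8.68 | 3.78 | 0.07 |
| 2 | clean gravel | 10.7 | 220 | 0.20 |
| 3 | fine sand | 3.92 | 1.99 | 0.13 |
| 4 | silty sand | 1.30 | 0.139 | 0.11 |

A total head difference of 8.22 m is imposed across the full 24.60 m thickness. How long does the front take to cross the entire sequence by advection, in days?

5.65

With flow normal to the layers, continuity requires the same specific discharge q through every layer.
Σ(b_i/K_i) = 8.68/3.78 + 10.7/220 + 3.92/1.99 + 1.30/0.139 = 13.67 d.
q = Δh / Σ(b_i/K_i) = 8.22 / 13.67 = 0.6014 m/day.
In each layer the seepage velocity is v_i = q/n_i, so the layer transit time is t_i = b_i·n_i / q:
  layer 1 (weathered basalt): t_1 = 8.68 × 0.07 / 0.6014 = 1.010 d
  layer 2 (clean gravel): t_2 = 10.7 × 0.20 / 0.6014 = 3.558 d
  layer 3 (fine sand): t_3 = 3.92 × 0.13 / 0.6014 = 0.8473 d
  layer 4 (silty sand): t_4 = 1.30 × 0.11 / 0.6014 = 0.2378 d
Total t = Σ t_i = 5.653 days.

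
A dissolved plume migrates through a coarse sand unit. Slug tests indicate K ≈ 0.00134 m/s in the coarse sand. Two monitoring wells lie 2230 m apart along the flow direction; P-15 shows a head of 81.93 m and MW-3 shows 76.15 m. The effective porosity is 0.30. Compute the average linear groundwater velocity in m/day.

1.00

Convert K: 0.00134 m/s × 86400 = 115.8 m/day.
Hydraulic gradient i = (81.93 − 76.15) / 2230 = 5.78 / 2230 = 0.002592.
Darcy flux q = K · i = 115.8 × 0.002592 = 0.3001 m/day.
Seepage velocity v = q / n_e = 0.3001 / 0.30 = 1.000 m/day.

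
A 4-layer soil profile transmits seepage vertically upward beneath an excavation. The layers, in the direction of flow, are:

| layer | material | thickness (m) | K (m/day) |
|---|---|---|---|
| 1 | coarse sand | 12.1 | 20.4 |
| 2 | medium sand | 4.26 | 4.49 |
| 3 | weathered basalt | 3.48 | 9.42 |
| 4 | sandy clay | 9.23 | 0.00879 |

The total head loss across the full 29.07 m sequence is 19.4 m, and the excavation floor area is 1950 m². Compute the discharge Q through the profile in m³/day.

36.0

Flow is perpendicular to layering, so the layers act in series and the equivalent K is the thickness-weighted harmonic mean.
Total thickness L = 12.1 + 4.26 + 3.48 + 9.23 = 29.07 m.
Σ(b_i/K_i) = 12.1/20.4 + 4.26/4.49 + 3.48/9.42 + 9.23/0.00879 = 1052 d.
K_eq = L / Σ(b_i/K_i) = 29.07 / 1052 = 0.02763 m/day.
Q = K_eq · A · (Δh/L) = 0.02763 × 1950 × (19.4/29.07) = 35.96 m³/day.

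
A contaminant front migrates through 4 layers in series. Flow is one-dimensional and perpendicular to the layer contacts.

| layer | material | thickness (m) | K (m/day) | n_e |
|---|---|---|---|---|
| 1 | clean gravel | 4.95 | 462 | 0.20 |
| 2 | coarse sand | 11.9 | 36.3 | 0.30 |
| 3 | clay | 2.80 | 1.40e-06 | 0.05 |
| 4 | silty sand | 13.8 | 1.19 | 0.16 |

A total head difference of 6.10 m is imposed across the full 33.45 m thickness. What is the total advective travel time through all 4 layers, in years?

With flow normal to the layers, continuity requires the same specific discharge q through every layer.
Σ(b_i/K_i) = 4.95/462 + 11.9/36.3 + 2.80/1.40e-06 + 13.8/1.19 = 2.000e+06 d.
q = Δh / Σ(b_i/K_i) = 6.10 / 2.000e+06 = 3.050e-06 m/day.
In each layer the seepage velocity is v_i = q/n_i, so the layer transit time is t_i = b_i·n_i / q:
  layer 1 (clean gravel): t_1 = 4.95 × 0.20 / 3.050e-06 = 3.246e+05 d
  layer 2 (coarse sand): t_2 = 11.9 × 0.30 / 3.050e-06 = 1.170e+06 d
  layer 3 (clay): t_3 = 2.80 × 0.05 / 3.050e-06 = 45902 d
  layer 4 (silty sand): t_4 = 13.8 × 0.16 / 3.050e-06 = 7.239e+05 d
Total t = Σ t_i = 2.265e+06 days = 6201 years.

6200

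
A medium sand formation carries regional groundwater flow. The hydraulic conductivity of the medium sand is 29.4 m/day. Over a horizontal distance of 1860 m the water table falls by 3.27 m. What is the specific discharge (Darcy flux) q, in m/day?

Hydraulic gradient i = Δh / L = 3.27 / 1860 = 0.001758.
Specific discharge q = K · i = 29.40 × 0.001758 = 0.05169 m/day.

0.0517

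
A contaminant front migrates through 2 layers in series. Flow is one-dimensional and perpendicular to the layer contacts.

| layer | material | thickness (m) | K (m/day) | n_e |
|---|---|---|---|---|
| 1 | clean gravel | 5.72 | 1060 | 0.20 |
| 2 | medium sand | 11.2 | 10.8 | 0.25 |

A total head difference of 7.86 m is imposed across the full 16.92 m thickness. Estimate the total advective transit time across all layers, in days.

0.523

With flow normal to the layers, continuity requires the same specific discharge q through every layer.
Σ(b_i/K_i) = 5.72/1060 + 11.2/10.8 = 1.042 d.
q = Δh / Σ(b_i/K_i) = 7.86 / 1.042 = 7.540 m/day.
In each layer the seepage velocity is v_i = q/n_i, so the layer transit time is t_i = b_i·n_i / q:
  layer 1 (clean gravel): t_1 = 5.72 × 0.20 / 7.540 = 0.1517 d
  layer 2 (medium sand): t_2 = 11.2 × 0.25 / 7.540 = 0.3714 d
Total t = Σ t_i = 0.5231 days.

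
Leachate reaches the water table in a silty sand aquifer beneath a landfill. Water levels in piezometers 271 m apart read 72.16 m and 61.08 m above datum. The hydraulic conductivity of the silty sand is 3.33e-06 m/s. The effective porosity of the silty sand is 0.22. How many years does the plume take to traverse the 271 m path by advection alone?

13.9

Convert K: 3.33e-06 m/s × 86400 = 0.2877 m/day.
Hydraulic gradient i = (72.16 − 61.08) / 271 = 11.08 / 271 = 0.04089.
Darcy flux q = K · i = 0.2877 × 0.04089 = 0.01176 m/day.
Seepage velocity v = q / n_e = 0.01176 / 0.22 = 0.05347 m/day.
Travel time t = L / v = 271 / 0.05347 = 5068 days = 13.88 years.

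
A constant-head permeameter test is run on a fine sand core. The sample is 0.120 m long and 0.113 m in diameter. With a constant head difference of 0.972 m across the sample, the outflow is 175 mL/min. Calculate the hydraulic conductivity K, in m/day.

3.10

Cross-sectional area A = π·(d/2)² = π × (0.113/2)² = 0.01003 m².
Convert discharge: 175 mL/min = 2.917e-06 m³/s.
Darcy's law rearranged: K = Q·L / (A·Δh) = 2.917e-06 × 0.120 / (0.01003 × 0.972) = 3.591e-05 m/s = 3.102 m/day.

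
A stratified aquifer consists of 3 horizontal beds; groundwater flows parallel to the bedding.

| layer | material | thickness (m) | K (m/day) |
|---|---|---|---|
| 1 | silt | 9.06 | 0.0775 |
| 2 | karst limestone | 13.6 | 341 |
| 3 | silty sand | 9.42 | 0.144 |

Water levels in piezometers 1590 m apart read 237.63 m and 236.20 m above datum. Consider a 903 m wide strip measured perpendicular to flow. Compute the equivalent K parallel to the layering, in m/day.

145

Flow is parallel to layering, so each bed carries its own Darcy discharge and the transmissivities add.
Σ(K_i·b_i) = 0.0775×9.06 + 341×13.6 + 0.144×9.42 = 4640 m²/day.
Total thickness b = 32.08 m, so K_eq = Σ(K_i·b_i)/b = 144.6 m/day.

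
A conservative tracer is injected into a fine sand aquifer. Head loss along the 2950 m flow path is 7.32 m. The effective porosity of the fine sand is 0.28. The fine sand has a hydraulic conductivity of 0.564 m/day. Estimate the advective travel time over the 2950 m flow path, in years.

1620

Hydraulic gradient i = Δh / L = 7.32 / 2950 = 0.002481.
Darcy flux q = K · i = 0.5640 × 0.002481 = 0.001399 m/day.
Seepage velocity v = q / n_e = 0.001399 / 0.28 = 0.004998 m/day.
Travel time t = L / v = 2950 / 0.004998 = 5.902e+05 days = 1616 years.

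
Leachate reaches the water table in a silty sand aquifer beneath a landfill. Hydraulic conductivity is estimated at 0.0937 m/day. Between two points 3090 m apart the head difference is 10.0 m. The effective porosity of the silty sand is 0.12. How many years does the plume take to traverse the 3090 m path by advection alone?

3350

Hydraulic gradient i = Δh / L = 10.0 / 3090 = 0.003236.
Darcy flux q = K · i = 0.09370 × 0.003236 = 0.0003032 m/day.
Seepage velocity v = q / n_e = 0.0003032 / 0.12 = 0.002527 m/day.
Travel time t = L / v = 3090 / 0.002527 = 1.223e+06 days = 3348 years.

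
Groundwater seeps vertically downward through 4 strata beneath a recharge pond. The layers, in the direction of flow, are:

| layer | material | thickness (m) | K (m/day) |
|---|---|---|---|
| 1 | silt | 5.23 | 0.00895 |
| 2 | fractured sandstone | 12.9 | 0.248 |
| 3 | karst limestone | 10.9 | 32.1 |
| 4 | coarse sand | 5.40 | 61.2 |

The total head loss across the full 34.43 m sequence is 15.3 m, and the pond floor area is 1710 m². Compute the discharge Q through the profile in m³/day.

41.1

Flow is perpendicular to layering, so the layers act in series and the equivalent K is the thickness-weighted harmonic mean.
Total thickness L = 5.23 + 12.9 + 10.9 + 5.40 = 34.43 m.
Σ(b_i/K_i) = 5.23/0.00895 + 12.9/0.248 + 10.9/32.1 + 5.40/61.2 = 636.8 d.
K_eq = L / Σ(b_i/K_i) = 34.43 / 636.8 = 0.05407 m/day.
Q = K_eq · A · (Δh/L) = 0.05407 × 1710 × (15.3/34.43) = 41.09 m³/day.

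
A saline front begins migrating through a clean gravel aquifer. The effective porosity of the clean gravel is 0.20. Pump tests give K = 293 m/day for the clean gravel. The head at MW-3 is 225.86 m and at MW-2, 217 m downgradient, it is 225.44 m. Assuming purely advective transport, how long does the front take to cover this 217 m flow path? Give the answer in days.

76.5

Hydraulic gradient i = (225.86 − 225.44) / 217 = 0.42 / 217 = 0.001935.
Darcy flux q = K · i = 293.0 × 0.001935 = 0.5671 m/day.
Seepage velocity v = q / n_e = 0.5671 / 0.20 = 2.835 m/day.
Travel time t = L / v = 217 / 2.835 = 76.53 days.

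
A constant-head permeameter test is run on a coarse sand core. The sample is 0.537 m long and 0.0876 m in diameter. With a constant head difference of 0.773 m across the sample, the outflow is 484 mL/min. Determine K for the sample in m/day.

80.3

Cross-sectional area A = π·(d/2)² = π × (0.0876/2)² = 0.006027 m².
Convert discharge: 484 mL/min = 8.067e-06 m³/s.
Darcy's law rearranged: K = Q·L / (A·Δh) = 8.067e-06 × 0.537 / (0.006027 × 0.773) = 0.0009298 m/s = 80.33 m/day.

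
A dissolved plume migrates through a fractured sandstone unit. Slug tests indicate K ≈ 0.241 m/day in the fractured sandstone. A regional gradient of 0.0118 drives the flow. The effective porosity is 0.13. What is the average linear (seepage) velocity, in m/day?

0.0219

Hydraulic gradient i = 0.0118.
Darcy flux q = K · i = 0.2410 × 0.01180 = 0.002844 m/day.
Seepage velocity v = q / n_e = 0.002844 / 0.13 = 0.02188 m/day.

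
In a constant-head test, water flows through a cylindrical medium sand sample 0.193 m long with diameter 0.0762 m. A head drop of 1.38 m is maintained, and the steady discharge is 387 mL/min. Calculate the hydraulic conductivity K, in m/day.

17.1

Cross-sectional area A = π·(d/2)² = π × (0.0762/2)² = 0.004560 m².
Convert discharge: 387 mL/min = 6.450e-06 m³/s.
Darcy's law rearranged: K = Q·L / (A·Δh) = 6.450e-06 × 0.193 / (0.004560 × 1.38) = 0.0001978 m/s = 17.09 m/day.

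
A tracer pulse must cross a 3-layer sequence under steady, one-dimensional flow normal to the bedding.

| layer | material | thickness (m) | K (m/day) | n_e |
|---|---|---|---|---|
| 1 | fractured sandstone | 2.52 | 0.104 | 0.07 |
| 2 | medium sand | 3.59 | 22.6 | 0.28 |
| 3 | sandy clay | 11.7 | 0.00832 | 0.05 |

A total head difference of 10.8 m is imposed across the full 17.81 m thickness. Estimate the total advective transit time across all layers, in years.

With flow normal to the layers, continuity requires the same specific discharge q through every layer.
Σ(b_i/K_i) = 2.52/0.104 + 3.59/22.6 + 11.7/0.00832 = 1431 d.
q = Δh / Σ(b_i/K_i) = 10.8 / 1431 = 0.007549 m/day.
In each layer the seepage velocity is v_i = q/n_i, so the layer transit time is t_i = b_i·n_i / q:
  layer 1 (fractured sandstone): t_1 = 2.52 × 0.07 / 0.007549 = 23.37 d
  layer 2 (medium sand): t_2 = 3.59 × 0.28 / 0.007549 = 133.2 d
  layer 3 (sandy clay): t_3 = 11.7 × 0.05 / 0.007549 = 77.49 d
Total t = Σ t_i = 234.0 days = 0.6407 years.

0.641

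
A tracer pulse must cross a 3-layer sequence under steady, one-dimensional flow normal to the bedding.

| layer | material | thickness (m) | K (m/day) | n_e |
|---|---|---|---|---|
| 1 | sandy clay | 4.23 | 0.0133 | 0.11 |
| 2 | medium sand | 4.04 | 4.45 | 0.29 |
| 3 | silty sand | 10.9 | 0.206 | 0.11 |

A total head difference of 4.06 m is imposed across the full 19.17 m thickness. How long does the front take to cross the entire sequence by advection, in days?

260

With flow normal to the layers, continuity requires the same specific discharge q through every layer.
Σ(b_i/K_i) = 4.23/0.0133 + 4.04/4.45 + 10.9/0.206 = 371.9 d.
q = Δh / Σ(b_i/K_i) = 4.06 / 371.9 = 0.01092 m/day.
In each layer the seepage velocity is v_i = q/n_i, so the layer transit time is t_i = b_i·n_i / q:
  layer 1 (sandy clay): t_1 = 4.23 × 0.11 / 0.01092 = 42.62 d
  layer 2 (medium sand): t_2 = 4.04 × 0.29 / 0.01092 = 107.3 d
  layer 3 (silty sand): t_3 = 10.9 × 0.11 / 0.01092 = 109.8 d
Total t = Σ t_i = 259.7 days.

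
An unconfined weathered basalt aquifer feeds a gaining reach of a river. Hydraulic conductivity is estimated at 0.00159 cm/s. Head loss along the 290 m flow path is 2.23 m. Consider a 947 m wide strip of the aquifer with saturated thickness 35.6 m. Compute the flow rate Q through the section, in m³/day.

356

Convert K: 0.00159 cm/s × 864 = 1.374 m/day.
Cross-sectional area A = 947 × 35.6 = 33713 m².
Hydraulic gradient i = Δh / L = 2.23 / 290 = 0.007690.
Darcy's law: Q = K · A · i = 1.374 × 33713 × 0.007690 = 356.1 m³/day.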